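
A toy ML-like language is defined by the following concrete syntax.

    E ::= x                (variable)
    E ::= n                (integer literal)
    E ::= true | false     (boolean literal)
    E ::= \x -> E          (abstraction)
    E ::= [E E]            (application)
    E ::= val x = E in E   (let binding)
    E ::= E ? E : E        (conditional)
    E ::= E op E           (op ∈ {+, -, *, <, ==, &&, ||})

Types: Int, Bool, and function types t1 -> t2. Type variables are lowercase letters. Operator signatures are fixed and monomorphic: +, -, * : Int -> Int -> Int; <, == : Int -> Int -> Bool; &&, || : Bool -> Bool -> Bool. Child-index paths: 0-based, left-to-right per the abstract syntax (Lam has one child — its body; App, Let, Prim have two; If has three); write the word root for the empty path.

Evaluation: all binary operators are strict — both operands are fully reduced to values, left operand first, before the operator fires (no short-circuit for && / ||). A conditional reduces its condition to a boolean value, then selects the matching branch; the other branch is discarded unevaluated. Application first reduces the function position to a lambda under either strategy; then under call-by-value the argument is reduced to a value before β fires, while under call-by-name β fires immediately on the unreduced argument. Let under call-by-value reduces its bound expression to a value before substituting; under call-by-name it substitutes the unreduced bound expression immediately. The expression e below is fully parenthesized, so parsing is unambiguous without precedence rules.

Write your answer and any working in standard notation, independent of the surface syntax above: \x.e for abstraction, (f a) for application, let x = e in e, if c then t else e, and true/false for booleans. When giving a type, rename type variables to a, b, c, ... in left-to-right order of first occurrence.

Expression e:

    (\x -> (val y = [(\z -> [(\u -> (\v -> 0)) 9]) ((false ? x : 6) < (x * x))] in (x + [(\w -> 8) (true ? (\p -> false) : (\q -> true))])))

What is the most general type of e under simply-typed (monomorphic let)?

Answer: Int -> Int

Trace:
\v._ : d -> Int
\u._ : c -> d -> Int
  unify c -> d -> Int ~ Int -> e
  unify c ~ Int
  unify d -> Int ~ e
_ _ : d -> Int
\z._ : b -> d -> Int
  unify Bool ~ Bool
x : a
  unify a ~ Int
  unify Int ~ Int
x : Int
  unify Int ~ Int
x : Int
  unify Int ~ Int
  unify Int ~ Int
  unify b -> d -> Int ~ Bool -> f
  unify b ~ Bool
  unify d -> Int ~ f
_ _ : d -> Int
let y : d -> Int
x : Int
  unify Int ~ Int
\w._ : g -> Int
  unify Bool ~ Bool
\p._ : h -> Bool
\q._ : i -> Bool
  unify h -> Bool ~ i -> Bool
  unify h ~ i
  unify Bool ~ Bool
  unify g -> Int ~ (i -> Bool) -> j
  unify g ~ i -> Bool
  unify Int ~ j
_ _ : Int
  unify Int ~ Int
\x._ : Int -> Int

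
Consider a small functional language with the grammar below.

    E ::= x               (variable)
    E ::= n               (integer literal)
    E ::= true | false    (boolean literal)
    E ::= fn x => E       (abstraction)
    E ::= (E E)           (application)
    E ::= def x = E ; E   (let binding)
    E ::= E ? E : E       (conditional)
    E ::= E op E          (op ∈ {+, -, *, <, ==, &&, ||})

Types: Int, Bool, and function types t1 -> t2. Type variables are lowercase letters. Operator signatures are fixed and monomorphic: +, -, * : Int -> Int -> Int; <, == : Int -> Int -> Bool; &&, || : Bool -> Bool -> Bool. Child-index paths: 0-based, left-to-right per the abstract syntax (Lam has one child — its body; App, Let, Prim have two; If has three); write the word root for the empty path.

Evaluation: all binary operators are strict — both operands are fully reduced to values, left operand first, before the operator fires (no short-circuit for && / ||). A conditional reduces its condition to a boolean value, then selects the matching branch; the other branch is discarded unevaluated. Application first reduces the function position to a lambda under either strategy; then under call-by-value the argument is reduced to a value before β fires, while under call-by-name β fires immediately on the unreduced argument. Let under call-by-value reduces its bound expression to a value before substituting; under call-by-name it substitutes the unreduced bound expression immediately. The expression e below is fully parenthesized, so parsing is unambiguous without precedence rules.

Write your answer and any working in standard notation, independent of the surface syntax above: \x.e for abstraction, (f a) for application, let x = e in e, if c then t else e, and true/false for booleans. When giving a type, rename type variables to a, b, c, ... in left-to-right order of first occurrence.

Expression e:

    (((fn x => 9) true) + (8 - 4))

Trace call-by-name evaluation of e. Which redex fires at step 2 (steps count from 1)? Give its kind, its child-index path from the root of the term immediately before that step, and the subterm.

Trace:
step 0: (((\x.9) true) + (8 - 4))
step 1: [beta@0] (9 + (8 - 4))
step 2: [delta@1] (9 + 4)

Answer: delta at 1 : (8 - 4)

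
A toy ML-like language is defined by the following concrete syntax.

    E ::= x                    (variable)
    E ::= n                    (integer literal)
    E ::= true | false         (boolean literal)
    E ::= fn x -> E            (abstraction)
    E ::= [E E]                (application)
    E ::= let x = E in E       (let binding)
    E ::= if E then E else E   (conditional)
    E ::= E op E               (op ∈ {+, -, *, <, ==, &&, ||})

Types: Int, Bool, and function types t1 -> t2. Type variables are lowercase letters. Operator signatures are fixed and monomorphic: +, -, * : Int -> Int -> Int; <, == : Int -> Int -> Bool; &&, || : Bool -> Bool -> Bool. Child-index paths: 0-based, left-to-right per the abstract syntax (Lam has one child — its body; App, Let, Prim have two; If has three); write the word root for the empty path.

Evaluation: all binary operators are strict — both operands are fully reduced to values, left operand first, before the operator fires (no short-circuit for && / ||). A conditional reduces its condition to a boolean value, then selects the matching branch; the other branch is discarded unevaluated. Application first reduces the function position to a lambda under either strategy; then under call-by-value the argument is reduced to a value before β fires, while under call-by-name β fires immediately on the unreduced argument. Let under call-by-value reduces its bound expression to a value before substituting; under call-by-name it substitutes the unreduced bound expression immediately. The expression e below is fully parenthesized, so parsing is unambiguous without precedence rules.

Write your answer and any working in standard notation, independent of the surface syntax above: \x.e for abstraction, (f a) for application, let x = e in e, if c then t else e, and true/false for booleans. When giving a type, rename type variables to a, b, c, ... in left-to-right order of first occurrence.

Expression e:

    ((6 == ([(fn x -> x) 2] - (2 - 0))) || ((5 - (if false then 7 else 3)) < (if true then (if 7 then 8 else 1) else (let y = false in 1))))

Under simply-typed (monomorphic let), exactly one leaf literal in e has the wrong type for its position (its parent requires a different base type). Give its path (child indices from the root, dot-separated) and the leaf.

Trace:
  unify Int ~ Int
x : a
\x._ : a -> a
  unify a -> a ~ Int -> b
  unify a ~ Int
  unify Int ~ b
_ _ : Int
  unify Int ~ Int
  unify Int ~ Int
  unify Int ~ Int
  unify Int ~ Int
  unify Int ~ Int
  unify Bool ~ Bool
  unify Int ~ Int
  unify Bool ~ Bool
  unify Int ~ Int
  unify Int ~ Int
  unify Int ~ Int
  unify Bool ~ Bool
  unify Int ~ Bool
  FAIL: mismatch Int ~ Bool

Answer: 1.1.1.0 : 7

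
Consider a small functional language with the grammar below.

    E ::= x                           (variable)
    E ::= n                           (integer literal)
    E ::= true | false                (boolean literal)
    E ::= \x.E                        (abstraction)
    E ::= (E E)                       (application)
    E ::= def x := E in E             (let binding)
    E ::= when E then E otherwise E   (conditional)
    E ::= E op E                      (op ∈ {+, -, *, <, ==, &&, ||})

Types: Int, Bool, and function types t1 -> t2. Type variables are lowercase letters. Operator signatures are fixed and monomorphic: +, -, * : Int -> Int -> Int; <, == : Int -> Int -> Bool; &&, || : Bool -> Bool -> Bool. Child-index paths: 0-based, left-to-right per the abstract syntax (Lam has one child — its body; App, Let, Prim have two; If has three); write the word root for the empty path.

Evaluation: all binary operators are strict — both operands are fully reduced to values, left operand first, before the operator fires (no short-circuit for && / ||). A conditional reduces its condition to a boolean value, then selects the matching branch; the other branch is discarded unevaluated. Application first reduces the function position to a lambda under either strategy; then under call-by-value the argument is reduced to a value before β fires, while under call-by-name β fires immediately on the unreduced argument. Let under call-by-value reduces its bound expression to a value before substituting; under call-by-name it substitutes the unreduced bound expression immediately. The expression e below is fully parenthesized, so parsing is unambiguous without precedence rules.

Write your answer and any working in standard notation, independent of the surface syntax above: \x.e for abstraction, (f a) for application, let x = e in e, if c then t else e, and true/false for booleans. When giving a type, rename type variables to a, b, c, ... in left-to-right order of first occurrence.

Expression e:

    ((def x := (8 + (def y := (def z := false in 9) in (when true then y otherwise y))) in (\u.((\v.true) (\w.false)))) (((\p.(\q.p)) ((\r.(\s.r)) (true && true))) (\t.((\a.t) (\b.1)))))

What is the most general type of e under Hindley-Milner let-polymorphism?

Derivation:
  unify Int ~ Int
let z : Bool
let y : Int
  unify Bool ~ Bool
y : Int
y : Int
  unify Int ~ Int
  unify Int ~ Int
let x : Int
\v._ : b -> Bool
\w._ : c -> Bool
  unify b -> Bool ~ (c -> Bool) -> d
  unify b ~ c -> Bool
  unify Bool ~ d
_ _ : Bool
\u._ : a -> Bool
p : e
\q._ : f -> e
\p._ : e -> f -> e
r : g
\s._ : h -> g
\r._ : g -> h -> g
  unify Bool ~ Bool
  unify Bool ~ Bool
  unify g -> h -> g ~ Bool -> i
  unify g ~ Bool
  unify h -> Bool ~ i
_ _ : h -> Bool
  unify e -> f -> e ~ (h -> Bool) -> j
  unify e ~ h -> Bool
  unify f -> h -> Bool ~ j
_ _ : f -> h -> Bool
t : k
\a._ : l -> k
\b._ : m -> Int
  unify l -> k ~ (m -> Int) -> n
  unify l ~ m -> Int
  unify k ~ n
_ _ : n
\t._ : n -> n
  unify f -> h -> Bool ~ (n -> n) -> o
  unify f ~ n -> n
  unify h -> Bool ~ o
_ _ : h -> Bool
  unify a -> Bool ~ (h -> Bool) -> p
  unify a ~ h -> Bool
  unify Bool ~ p
_ _ : Bool

Answer: Bool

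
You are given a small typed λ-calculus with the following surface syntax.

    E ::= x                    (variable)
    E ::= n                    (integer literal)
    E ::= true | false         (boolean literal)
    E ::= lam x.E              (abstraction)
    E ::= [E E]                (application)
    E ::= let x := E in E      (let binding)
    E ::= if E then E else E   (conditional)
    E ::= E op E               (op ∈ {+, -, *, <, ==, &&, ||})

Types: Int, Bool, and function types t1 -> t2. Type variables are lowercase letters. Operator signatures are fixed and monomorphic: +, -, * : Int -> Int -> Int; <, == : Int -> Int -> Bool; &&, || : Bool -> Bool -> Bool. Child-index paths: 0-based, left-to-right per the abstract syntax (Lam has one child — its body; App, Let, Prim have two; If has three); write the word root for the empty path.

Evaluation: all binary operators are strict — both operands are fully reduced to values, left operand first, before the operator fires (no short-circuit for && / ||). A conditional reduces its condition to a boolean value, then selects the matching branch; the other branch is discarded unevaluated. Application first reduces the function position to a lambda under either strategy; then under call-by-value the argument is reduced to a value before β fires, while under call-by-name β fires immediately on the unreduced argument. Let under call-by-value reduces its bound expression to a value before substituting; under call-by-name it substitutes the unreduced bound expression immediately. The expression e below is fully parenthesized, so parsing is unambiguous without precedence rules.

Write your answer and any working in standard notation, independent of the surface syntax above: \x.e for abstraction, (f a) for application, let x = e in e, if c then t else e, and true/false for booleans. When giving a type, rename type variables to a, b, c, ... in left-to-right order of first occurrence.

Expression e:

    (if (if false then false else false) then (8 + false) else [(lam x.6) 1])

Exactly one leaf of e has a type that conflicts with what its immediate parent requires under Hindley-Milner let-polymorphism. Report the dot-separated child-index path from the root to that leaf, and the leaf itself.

Working:
  unify Bool ~ Bool
  unify Bool ~ Bool
  unify Bool ~ Bool
  unify Int ~ Int
  unify Bool ~ Int
  FAIL: mismatch Bool ~ Int

Answer: 1.1 : false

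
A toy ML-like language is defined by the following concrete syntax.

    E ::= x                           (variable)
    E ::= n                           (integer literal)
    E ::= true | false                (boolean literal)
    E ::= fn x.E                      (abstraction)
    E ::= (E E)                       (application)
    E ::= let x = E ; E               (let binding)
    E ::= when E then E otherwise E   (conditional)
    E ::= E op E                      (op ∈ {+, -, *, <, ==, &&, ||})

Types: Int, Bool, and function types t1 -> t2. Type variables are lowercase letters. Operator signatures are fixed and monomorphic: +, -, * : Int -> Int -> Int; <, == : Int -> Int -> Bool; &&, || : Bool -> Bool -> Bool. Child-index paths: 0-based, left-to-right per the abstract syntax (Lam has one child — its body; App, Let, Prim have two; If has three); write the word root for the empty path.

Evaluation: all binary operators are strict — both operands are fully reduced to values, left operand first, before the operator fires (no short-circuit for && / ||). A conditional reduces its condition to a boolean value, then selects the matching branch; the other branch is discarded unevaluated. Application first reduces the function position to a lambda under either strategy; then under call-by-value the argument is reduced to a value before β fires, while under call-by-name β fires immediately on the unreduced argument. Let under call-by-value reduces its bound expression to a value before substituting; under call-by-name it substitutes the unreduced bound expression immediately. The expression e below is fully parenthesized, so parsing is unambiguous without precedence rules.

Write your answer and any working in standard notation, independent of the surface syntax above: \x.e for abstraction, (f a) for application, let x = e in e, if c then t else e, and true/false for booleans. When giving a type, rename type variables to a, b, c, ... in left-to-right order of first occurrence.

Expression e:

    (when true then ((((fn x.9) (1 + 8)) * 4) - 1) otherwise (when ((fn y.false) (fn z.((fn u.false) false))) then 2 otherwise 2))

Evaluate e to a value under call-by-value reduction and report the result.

Working:
step 0: (if true then ((((\x.9) (1 + 8)) * 4) - 1) else (if ((\y.false) (\z.((\u.false) false))) then 2 else 2))
step 1: [if@root] ((((\x.9) (1 + 8)) * 4) - 1)
step 2: [delta@0.0.1] ((((\x.9) 9) * 4) - 1)
step 3: [beta@0.0] ((9 * 4) - 1)
step 4: [delta@0] (36 - 1)
step 5: [delta@root] 35

Answer: 35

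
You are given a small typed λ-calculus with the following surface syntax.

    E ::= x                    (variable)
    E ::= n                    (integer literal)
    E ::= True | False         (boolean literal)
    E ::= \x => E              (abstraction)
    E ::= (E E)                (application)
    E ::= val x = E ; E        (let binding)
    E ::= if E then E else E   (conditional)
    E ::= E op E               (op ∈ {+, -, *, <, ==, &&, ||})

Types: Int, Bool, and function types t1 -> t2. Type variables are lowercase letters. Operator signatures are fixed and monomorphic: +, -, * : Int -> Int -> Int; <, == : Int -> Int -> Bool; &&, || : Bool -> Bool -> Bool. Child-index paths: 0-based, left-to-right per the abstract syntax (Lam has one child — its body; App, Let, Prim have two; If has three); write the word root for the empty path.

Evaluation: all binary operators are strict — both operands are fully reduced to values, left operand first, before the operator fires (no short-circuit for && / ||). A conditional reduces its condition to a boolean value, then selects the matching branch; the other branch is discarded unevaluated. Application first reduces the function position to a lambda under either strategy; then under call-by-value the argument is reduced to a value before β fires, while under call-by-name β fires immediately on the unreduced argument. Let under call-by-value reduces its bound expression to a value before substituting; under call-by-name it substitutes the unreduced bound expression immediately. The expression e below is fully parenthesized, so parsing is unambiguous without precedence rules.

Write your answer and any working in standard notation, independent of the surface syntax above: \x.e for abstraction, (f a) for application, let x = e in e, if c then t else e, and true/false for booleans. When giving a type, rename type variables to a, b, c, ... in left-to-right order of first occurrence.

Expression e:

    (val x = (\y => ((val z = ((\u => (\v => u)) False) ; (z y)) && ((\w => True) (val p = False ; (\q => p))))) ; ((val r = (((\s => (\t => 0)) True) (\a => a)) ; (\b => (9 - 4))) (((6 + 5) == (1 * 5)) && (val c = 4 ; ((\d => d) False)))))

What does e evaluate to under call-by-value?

Answer: 5

Trace:
step 0: (let x = (\y.((let z = ((\u.(\v.u)) false) in (z y)) && ((\w.true) (let p = false in (\q.p))))) in ((let r = (((\s.(\t.0)) true) (\a.a)) in (\b.(9 - 4))) (((6 + 5) == (1 * 5)) && (let c = 4 in ((\d.d) false)))))
step 1: [let@root] ((let r = (((\s.(\t.0)) true) (\a.a)) in (\b.(9 - 4))) (((6 + 5) == (1 * 5)) && (let c = 4 in ((\d.d) false))))
step 2: [beta@0.0.0] ((let r = ((\t.0) (\a.a)) in (\b.(9 - 4))) (((6 + 5) == (1 * 5)) && (let c = 4 in ((\d.d) false))))
step 3: [beta@0.0] ((let r = 0 in (\b.(9 - 4))) (((6 + 5) == (1 * 5)) && (let c = 4 in ((\d.d) false))))
step 4: [let@0] ((\b.(9 - 4)) (((6 + 5) == (1 * 5)) && (let c = 4 in ((\d.d) false))))
step 5: [delta@1.0.0] ((\b.(9 - 4)) ((11 == (1 * 5)) && (let c = 4 in ((\d.d) false))))
step 6: [delta@1.0.1] ((\b.(9 - 4)) ((11 == 5) && (let c = 4 in ((\d.d) false))))
step 7: [delta@1.0] ((\b.(9 - 4)) (false && (let c = 4 in ((\d.d) false))))
step 8: [let@1.1] ((\b.(9 - 4)) (false && ((\d.d) false)))
step 9: [beta@1.1] ((\b.(9 - 4)) (false && false))
step 10: [delta@1] ((\b.(9 - 4)) false)
step 11: [beta@root] (9 - 4)
step 12: [delta@root] 5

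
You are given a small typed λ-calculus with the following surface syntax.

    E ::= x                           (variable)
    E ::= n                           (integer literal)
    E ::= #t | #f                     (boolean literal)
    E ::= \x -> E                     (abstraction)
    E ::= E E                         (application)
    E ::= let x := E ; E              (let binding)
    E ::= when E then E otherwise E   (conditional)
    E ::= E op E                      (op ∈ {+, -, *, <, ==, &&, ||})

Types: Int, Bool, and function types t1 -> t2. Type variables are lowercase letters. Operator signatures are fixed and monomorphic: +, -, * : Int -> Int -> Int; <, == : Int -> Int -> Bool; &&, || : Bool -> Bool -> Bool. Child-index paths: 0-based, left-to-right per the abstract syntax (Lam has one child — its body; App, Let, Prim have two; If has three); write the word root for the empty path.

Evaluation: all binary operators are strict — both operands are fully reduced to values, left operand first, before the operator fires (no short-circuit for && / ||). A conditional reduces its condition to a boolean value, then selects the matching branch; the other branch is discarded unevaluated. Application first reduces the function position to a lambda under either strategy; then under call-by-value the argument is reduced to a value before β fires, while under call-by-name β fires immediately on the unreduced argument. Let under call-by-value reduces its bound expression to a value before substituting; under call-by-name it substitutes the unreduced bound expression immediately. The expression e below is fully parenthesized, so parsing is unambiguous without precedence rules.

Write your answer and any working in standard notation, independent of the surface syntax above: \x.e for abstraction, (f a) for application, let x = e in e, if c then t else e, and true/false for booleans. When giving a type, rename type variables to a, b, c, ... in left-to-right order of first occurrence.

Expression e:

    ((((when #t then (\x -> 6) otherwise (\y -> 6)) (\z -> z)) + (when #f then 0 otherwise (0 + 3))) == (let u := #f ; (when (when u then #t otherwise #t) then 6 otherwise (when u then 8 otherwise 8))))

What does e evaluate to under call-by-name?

Answer: false

Working:
step 0: ((((if true then (\x.6) else (\y.6)) (\z.z)) + (if false then 0 else (0 + 3))) == (let u = false in (if (if u then true else true) then 6 else (if u then 8 else 8))))
step 1: [if@0.0.0] ((((\x.6) (\z.z)) + (if false then 0 else (0 + 3))) == (let u = false in (if (if u then true else true) then 6 else (if u then 8 else 8))))
step 2: [beta@0.0] ((6 + (if false then 0 else (0 + 3))) == (let u = false in (if (if u then true else true) then 6 else (if u then 8 else 8))))
step 3: [if@0.1] ((6 + (0 + 3)) == (let u = false in (if (if u then true else true) then 6 else (if u then 8 else 8))))
step 4: [delta@0.1] ((6 + 3) == (let u = false in (if (if u then true else true) then 6 else (if u then 8 else 8))))
step 5: [delta@0] (9 == (let u = false in (if (if u then true else true) then 6 else (if u then 8 else 8))))
step 6: [let@1] (9 == (if (if false then true else true) then 6 else (if false then 8 else 8)))
step 7: [if@1.0] (9 == (if true then 6 else (if false then 8 else 8)))
step 8: [if@1] (9 == 6)
step 9: [delta@root] false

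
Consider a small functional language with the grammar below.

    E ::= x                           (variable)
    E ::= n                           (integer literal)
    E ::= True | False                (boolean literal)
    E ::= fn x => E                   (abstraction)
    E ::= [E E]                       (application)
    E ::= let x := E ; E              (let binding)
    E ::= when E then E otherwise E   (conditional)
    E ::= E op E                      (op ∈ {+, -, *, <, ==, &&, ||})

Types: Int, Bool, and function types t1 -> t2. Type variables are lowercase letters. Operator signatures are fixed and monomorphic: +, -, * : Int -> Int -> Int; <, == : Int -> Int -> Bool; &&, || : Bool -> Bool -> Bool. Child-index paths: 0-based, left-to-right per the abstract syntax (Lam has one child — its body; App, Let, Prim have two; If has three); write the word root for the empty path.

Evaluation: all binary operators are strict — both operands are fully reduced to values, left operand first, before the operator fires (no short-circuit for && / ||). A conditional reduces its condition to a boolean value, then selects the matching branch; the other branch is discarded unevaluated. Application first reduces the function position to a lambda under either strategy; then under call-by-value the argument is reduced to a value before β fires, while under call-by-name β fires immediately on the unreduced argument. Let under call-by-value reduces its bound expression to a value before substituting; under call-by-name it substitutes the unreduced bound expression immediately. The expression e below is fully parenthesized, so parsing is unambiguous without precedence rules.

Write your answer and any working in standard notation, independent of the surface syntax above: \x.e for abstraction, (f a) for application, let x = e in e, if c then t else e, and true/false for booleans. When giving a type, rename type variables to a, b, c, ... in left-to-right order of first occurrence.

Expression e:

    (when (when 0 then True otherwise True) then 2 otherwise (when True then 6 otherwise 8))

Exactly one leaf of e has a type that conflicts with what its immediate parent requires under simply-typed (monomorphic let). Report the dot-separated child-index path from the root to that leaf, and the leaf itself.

Answer: 0.0 : 0

Derivation:
  unify Int ~ Bool
  FAIL: mismatch Int ~ Bool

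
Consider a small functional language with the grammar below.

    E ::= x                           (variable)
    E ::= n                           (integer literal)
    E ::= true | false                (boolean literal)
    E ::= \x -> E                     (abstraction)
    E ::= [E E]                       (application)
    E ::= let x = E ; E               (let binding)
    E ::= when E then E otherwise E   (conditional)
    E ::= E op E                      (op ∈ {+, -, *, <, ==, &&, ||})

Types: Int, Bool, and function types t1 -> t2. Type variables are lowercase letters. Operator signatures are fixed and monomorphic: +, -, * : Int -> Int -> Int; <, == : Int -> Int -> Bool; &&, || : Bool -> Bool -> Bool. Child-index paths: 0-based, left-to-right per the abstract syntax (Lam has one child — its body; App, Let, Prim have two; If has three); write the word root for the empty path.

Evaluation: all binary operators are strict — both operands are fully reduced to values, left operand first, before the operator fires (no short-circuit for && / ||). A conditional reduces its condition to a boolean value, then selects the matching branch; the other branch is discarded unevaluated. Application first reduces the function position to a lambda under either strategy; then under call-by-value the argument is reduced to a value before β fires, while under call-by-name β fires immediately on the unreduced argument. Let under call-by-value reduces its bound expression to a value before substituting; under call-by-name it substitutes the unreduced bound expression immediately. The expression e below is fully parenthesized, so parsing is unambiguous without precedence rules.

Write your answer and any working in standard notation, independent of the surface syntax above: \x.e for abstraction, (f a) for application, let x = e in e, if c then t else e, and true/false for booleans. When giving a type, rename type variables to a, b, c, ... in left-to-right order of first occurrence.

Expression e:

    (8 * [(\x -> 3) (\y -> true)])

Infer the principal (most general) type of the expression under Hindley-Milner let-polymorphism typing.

Derivation:
  unify Int ~ Int
\x._ : a -> Int
\y._ : b -> Bool
  unify a -> Int ~ (b -> Bool) -> c
  unify a ~ b -> Bool
  unify Int ~ c
_ _ : Int
  unify Int ~ Int

Answer: Int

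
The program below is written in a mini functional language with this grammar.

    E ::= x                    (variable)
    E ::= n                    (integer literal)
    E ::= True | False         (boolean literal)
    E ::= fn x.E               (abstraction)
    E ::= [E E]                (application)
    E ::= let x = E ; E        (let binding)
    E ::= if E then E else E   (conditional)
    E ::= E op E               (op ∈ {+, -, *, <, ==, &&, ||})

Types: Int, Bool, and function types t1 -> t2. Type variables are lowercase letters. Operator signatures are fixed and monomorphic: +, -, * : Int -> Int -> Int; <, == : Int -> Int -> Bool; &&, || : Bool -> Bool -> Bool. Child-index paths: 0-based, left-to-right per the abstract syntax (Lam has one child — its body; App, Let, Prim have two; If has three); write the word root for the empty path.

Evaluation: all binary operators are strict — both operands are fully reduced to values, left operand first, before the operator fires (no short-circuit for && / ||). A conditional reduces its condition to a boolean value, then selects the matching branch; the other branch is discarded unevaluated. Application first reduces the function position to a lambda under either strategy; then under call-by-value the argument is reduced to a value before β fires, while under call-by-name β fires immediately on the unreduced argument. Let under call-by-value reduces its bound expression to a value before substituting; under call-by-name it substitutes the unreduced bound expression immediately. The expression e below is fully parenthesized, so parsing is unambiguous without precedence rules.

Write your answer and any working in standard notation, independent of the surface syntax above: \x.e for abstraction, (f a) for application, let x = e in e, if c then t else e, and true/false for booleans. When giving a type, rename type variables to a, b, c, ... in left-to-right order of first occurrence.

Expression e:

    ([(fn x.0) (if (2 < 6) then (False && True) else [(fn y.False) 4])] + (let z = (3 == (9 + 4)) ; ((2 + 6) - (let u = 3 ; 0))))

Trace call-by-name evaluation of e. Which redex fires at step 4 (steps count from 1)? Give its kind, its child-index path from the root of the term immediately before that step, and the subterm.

Answer: let at 1.1 : (let u = 3 in 0)

Derivation:
step 0: (((\x.0) (if (2 < 6) then (false && true) else ((\y.false) 4))) + (let z = (3 == (9 + 4)) in ((2 + 6) - (let u = 3 in 0))))
step 1: [beta@0] (0 + (let z = (3 == (9 + 4)) in ((2 + 6) - (let u = 3 in 0))))
step 2: [let@1] (0 + ((2 + 6) - (let u = 3 in 0)))
step 3: [delta@1.0] (0 + (8 - (let u = 3 in 0)))
step 4: [let@1.1] (0 + (8 - 0))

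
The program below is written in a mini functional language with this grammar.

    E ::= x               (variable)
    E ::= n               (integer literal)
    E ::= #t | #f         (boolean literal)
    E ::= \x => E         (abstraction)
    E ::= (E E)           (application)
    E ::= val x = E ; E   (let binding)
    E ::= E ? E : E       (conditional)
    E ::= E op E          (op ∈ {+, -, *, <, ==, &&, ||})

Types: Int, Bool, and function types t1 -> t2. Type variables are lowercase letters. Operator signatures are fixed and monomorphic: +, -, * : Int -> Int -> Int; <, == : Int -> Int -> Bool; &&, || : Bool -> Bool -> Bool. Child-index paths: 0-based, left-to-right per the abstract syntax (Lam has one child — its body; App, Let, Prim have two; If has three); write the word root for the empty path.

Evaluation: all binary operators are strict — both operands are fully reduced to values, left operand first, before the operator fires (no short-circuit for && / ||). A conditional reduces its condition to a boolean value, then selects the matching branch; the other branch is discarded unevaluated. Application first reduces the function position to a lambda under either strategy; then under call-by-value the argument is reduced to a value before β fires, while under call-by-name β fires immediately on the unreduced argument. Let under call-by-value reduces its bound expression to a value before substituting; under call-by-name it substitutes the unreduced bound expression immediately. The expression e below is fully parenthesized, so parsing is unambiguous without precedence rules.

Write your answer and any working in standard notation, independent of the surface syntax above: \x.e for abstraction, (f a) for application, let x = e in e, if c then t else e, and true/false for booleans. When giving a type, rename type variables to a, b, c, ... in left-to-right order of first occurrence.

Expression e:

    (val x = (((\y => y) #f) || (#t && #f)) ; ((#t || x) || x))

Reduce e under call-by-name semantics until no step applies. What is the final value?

Working:
step 0: (let x = (((\y.y) false) || (true && false)) in ((true || x) || x))
step 1: [let@root] ((true || (((\y.y) false) || (true && false))) || (((\y.y) false) || (true && false)))
step 2: [beta@0.1.0] ((true || (false || (true && false))) || (((\y.y) false) || (true && false)))
step 3: [delta@0.1.1] ((true || (false || false)) || (((\y.y) false) || (true && false)))
step 4: [delta@0.1] ((true || false) || (((\y.y) false) || (true && false)))
step 5: [delta@0] (true || (((\y.y) false) || (true && false)))
step 6: [beta@1.0] (true || (false || (true && false)))
step 7: [delta@1.1] (true || (false || false))
step 8: [delta@1] (true || false)
step 9: [delta@root] true

Answer: true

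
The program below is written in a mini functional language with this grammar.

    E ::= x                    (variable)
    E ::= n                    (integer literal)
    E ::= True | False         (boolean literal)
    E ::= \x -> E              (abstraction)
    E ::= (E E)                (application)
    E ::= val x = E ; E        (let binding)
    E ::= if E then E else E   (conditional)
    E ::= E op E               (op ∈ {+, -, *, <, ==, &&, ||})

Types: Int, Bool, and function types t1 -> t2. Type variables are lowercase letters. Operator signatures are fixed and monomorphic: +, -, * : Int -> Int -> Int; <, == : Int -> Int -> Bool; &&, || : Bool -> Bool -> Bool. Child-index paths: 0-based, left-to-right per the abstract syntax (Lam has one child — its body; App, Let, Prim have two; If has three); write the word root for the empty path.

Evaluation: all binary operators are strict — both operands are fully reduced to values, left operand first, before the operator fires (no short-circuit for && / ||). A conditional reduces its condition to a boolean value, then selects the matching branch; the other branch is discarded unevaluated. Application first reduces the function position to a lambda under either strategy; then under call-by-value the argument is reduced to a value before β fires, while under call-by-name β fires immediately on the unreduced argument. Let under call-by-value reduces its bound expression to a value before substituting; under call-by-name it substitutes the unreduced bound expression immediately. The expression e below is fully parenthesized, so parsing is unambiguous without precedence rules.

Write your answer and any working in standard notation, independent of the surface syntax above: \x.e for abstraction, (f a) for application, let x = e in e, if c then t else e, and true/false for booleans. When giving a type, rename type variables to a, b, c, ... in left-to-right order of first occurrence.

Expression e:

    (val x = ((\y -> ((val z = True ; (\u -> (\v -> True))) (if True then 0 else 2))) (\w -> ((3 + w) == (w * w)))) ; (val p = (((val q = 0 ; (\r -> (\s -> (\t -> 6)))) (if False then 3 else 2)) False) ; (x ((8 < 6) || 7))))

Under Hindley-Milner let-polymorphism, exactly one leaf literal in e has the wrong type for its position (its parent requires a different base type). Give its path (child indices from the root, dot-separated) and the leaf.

Derivation:
let z : Bool
\v._ : c -> Bool
\u._ : b -> c -> Bool
  unify Bool ~ Bool
  unify Int ~ Int
  unify b -> c -> Bool ~ Int -> d
  unify b ~ Int
  unify c -> Bool ~ d
_ _ : c -> Bool
\y._ : a -> c -> Bool
  unify Int ~ Int
w : e
  unify e ~ Int
  unify Int ~ Int
w : Int
  unify Int ~ Int
w : Int
  unify Int ~ Int
  unify Int ~ Int
\w._ : Int -> Bool
  unify a -> c -> Bool ~ (Int -> Bool) -> f
  unify a ~ Int -> Bool
  unify c -> Bool ~ f
_ _ : c -> Bool
let x : forall. c -> Bool
let q : Int
\t._ : i -> Int
\s._ : h -> i -> Int
\r._ : g -> h -> i -> Int
  unify Bool ~ Bool
  unify Int ~ Int
  unify g -> h -> i -> Int ~ Int -> j
  unify g ~ Int
  unify h -> i -> Int ~ j
_ _ : h -> i -> Int
  unify h -> i -> Int ~ Bool -> k
  unify h ~ Bool
  unify i -> Int ~ k
_ _ : i -> Int
let p : forall. i -> Int
x : l -> Bool
  unify Int ~ Int
  unify Int ~ Int
  unify Bool ~ Bool
  unify Int ~ Bool
  FAIL: mismatch Int ~ Bool

Answer: 1.1.1.1 : 7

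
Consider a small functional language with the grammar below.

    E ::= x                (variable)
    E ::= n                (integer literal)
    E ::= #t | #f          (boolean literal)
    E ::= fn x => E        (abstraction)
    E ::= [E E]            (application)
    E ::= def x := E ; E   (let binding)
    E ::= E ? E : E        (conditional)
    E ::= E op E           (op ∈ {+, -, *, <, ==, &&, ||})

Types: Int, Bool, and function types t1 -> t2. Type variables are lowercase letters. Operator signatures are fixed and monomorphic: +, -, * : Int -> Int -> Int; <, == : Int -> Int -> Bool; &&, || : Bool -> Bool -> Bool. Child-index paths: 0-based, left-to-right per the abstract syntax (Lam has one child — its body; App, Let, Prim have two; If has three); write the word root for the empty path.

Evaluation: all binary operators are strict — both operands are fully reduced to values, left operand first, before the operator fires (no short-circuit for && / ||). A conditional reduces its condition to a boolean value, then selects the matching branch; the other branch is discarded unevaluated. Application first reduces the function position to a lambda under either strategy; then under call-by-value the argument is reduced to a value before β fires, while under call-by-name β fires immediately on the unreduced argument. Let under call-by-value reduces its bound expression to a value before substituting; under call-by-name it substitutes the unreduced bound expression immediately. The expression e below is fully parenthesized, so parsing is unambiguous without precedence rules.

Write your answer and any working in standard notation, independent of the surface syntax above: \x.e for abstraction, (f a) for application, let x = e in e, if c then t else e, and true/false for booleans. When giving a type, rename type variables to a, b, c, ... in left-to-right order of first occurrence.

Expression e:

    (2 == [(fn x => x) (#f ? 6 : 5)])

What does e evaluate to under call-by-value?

Working:
step 0: (2 == ((\x.x) (if false then 6 else 5)))
step 1: [if@1.1] (2 == ((\x.x) 5))
step 2: [beta@1] (2 == 5)
step 3: [delta@root] false

Answer: false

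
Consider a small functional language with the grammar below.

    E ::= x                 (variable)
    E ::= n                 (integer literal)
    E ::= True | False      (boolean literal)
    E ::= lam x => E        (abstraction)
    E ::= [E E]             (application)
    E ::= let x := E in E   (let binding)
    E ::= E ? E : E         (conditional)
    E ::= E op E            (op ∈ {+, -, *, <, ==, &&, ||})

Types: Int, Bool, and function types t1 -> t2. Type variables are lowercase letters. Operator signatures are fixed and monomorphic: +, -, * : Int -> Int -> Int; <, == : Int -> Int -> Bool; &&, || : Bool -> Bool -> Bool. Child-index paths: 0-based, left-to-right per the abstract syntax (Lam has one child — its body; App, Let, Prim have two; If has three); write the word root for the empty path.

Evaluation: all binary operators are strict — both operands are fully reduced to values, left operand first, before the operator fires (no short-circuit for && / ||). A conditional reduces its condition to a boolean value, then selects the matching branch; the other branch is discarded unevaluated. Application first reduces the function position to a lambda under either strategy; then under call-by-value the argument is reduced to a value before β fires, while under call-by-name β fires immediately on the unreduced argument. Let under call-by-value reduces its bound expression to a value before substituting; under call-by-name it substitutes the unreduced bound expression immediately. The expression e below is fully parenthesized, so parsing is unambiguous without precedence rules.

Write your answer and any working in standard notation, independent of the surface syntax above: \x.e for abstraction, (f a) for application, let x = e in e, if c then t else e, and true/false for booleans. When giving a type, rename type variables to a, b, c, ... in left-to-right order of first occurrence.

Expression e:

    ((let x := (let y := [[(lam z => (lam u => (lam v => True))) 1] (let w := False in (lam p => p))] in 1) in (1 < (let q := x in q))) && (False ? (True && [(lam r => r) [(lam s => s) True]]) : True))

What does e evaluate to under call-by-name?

Answer: false

Derivation:
step 0: ((let x = (let y = (((\z.(\u.(\v.true))) 1) (let w = false in (\p.p))) in 1) in (1 < (let q = x in q))) && (if false then (true && ((\r.r) ((\s.s) true))) else true))
step 1: [let@0] ((1 < (let q = (let y = (((\z.(\u.(\v.true))) 1) (let w = false in (\p.p))) in 1) in q)) && (if false then (true && ((\r.r) ((\s.s) true))) else true))
step 2: [let@0.1] ((1 < (let y = (((\z.(\u.(\v.true))) 1) (let w = false in (\p.p))) in 1)) && (if false then (true && ((\r.r) ((\s.s) true))) else true))
step 3: [let@0.1] ((1 < 1) && (if false then (true && ((\r.r) ((\s.s) true))) else true))
step 4: [delta@0] (false && (if false then (true && ((\r.r) ((\s.s) true))) else true))
step 5: [if@1] (false && true)
step 6: [delta@root] false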